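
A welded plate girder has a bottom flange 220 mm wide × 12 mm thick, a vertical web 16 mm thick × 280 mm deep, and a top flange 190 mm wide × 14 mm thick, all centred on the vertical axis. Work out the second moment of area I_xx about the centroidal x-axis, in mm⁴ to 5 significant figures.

Treat the section as a set of non-overlapping primitives; coordinates are from the bounding-box lower-left.
Bottom plate: 220 × 12, A = 2 640 mm², y = 6 mm, Ī = 31 680 mm⁴.
Web plate: 16 × 280, A = 4 480 mm², y = 152 mm, Ī = 29 269 333 mm⁴.
Top plate: 190 × 14, A = 2 660 mm², y = 299 mm, Ī = 43446.67 mm⁴.
Centroid: ȳ = ΣA·y / ΣA = 152.5706 mm.
Transfer each piece to the centroidal x-axis using Ī + A·d² with d = y − 152.5706:
  bottom plate: d = -146.5706 mm → contributes +56 746 607 mm⁴
  web plate: d = -0.5705521 mm → contributes +29 270 792 mm⁴
  top plate: d = 146.4294 mm → contributes +57 078 058 mm⁴
Total I = 143 095 456 mm⁴.

I_xx ≈ 1.4310 × 10⁸ mm⁴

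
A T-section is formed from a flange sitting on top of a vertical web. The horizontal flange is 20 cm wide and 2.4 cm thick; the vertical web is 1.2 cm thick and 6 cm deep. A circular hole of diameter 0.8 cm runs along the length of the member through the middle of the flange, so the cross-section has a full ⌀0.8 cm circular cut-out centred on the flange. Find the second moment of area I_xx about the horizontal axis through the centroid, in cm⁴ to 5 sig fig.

I_xx ≈ 154.91 cm⁴

Break the section into simple shapes (no overlaps), measuring from the bottom-left corner of the bounding box.
Flange: 20 × 2.4, A = 48 cm², y = 7.2 cm, Ī = 23.04 cm⁴.
Web: 1.2 × 6, A = 7.2 cm², y = 3 cm, Ī = 21.6 cm⁴.
Hole (subtracted): ⌀0.8, A = 0.5026548 cm², y = 7.2 cm, Ī = 0.02010619 cm⁴.
Centroid: ȳ = ΣA·y / ΣA = 6.64714 cm.
Transfer each piece to the horizontal axis through the centroid using Ī + A·d² with d = y − 6.64714:
  flange: d = 0.5528605 cm → contributes +37.71143 cm⁴
  web: d = -3.64714 cm → contributes +117.3717 cm⁴
  hole: d = 0.5528605 cm → contributes −0.173745 cm⁴
Total I = 154.9094 cm⁴.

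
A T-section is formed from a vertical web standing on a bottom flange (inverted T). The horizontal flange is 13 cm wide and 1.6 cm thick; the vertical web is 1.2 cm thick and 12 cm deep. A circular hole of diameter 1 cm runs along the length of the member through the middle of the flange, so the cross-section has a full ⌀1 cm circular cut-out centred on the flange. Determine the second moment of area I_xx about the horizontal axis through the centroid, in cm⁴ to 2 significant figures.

I_xx ≈ 560 cm⁴

Split into non-overlapping primitives; take the origin at the lower-left of the bounding box.
Flange: 13 × 1.6, A = 20.8 cm², y = 0.8 cm, Ī = 4.437 cm⁴.
Web: 1.2 × 12, A = 14.4 cm², y = 7.6 cm, Ī = 172.8 cm⁴.
Hole (subtracted): ⌀1, A = 0.7854 cm², y = 0.8 cm, Ī = 0.04909 cm⁴.
Centroid: ȳ = ΣA·y / ΣA = 3.645 cm.
Transfer each piece to the horizontal axis through the centroid using Ī + A·d² with d = y − 3.645:
  flange: d = -2.845 cm → contributes +172.8 cm⁴
  web: d = 3.955 cm → contributes +398 cm⁴
  hole: d = -2.845 cm → contributes −6.407 cm⁴
Total I = 564.4 cm⁴.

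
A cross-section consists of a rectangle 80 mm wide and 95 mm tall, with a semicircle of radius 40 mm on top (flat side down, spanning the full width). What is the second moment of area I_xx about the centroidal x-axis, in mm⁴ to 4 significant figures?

I_xx ≈ 1.385 × 10⁷ mm⁴

Break the section into simple shapes (no overlaps), measuring from the bottom-left corner of the bounding box.
Rectangular body: 80 × 95, A = 7 600 mm², y = 47.5 mm, Ī = 5 715 833 mm⁴.
Semicircular cap: semicircle r = 40, A = 2513.27 mm², y = 111.977 mm, Ī = 280 978 mm⁴.
Centroid: ȳ = ΣA·y / ΣA = 63.5232 mm.
Transfer each piece to the centroidal x-axis using Ī + A·d² with d = y − 63.5232:
  rectangular body: d = -16.0232 mm → contributes +7 667 084 mm⁴
  semicircular cap: d = 48.4533 mm → contributes +6 181 450 mm⁴
Total I = 13 848 534 mm⁴.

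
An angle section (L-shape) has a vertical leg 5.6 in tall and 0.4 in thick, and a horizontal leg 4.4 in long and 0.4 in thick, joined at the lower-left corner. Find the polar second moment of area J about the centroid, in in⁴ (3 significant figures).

Decompose the section into non-overlapping parts with the origin at the bottom-left of its bounding rectangle.
Vertical leg: 0.4 × 5.6, A = 2.24 in², y = 2.8 in, Ī = 5.8539 in⁴.
Horizontal leg (remainder): 4 × 0.4, A = 1.6 in², y = 0.2 in, Ī = 0.021333 in⁴.
Centroid: ȳ = ΣA·y / ΣA = 1.7167 in.
Transfer each piece to the centroidal x-axis using Ī + A·d² with d = y − 1.7167:
  vertical leg: d = 1.0833 in → contributes +8.4828 in⁴
  horizontal leg (remainder): d = -1.5167 in → contributes +3.7018 in⁴
Total I = 12.185 in⁴.
For the y-axis: x̄ = 1.1167 in.
Repeating about the centroidal y-axis gives I_y = 6.6805 in⁴.
Polar second moment: J = I_x + I_y = 18.865 in⁴.

J ≈ 18.9 in⁴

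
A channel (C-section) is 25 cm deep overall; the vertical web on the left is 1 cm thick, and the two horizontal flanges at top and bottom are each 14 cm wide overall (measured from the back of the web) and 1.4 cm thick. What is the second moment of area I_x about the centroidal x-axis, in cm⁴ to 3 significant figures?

I_x ≈ 6380 cm⁴

Treat the section as a set of non-overlapping primitives; coordinates are from the bounding-box lower-left.
Web: 1 × 25, A = 25 cm², y = 12.5 cm, Ī = 1302.1 cm⁴.
Top flange (beyond web): 13 × 1.4, A = 18.2 cm², y = 24.3 cm, Ī = 2.9727 cm⁴.
Bottom flange (beyond web): 13 × 1.4, A = 18.2 cm², y = 0.7 cm, Ī = 2.9727 cm⁴.
By symmetry the centroid is at mid-height, ȳ = 12.5 cm.
Transfer each piece to the centroidal x-axis using Ī + A·d² with d = y − 12.5:
  web: d = 0 cm → contributes +1302.1 cm⁴
  top flange (beyond web): d = 11.8 cm → contributes +2537.1 cm⁴
  bottom flange (beyond web): d = -11.8 cm → contributes +2537.1 cm⁴
Total I = 6376.4 cm⁴.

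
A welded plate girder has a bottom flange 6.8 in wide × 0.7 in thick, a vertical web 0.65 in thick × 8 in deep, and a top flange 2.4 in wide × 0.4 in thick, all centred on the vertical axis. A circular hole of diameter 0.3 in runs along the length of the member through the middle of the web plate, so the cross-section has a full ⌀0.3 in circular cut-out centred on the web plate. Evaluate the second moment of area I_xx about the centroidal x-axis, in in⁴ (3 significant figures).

Break the section into simple shapes (no overlaps), measuring from the bottom-left corner of the bounding box.
Bottom plate: 6.8 × 0.7, A = 4.76 in², y = 0.35 in, Ī = 0.19437 in⁴.
Web plate: 0.65 × 8, A = 5.2 in², y = 4.7 in, Ī = 27.733 in⁴.
Top plate: 2.4 × 0.4, A = 0.96 in², y = 8.9 in, Ī = 0.0128 in⁴.
Hole (subtracted): ⌀0.3, A = 0.070686 in², y = 4.7 in, Ī = 0.00039761 in⁴.
Centroid: ȳ = ΣA·y / ΣA = 3.1631 in.
Transfer each piece to the centroidal x-axis using Ī + A·d² with d = y − 3.1631:
  bottom plate: d = -2.8131 in → contributes +37.864 in⁴
  web plate: d = 1.5369 in → contributes +40.016 in⁴
  top plate: d = 5.7369 in → contributes +31.608 in⁴
  hole: d = 1.5369 in → contributes −0.16736 in⁴
Total I = 109.32 in⁴.

I_xx ≈ 109 in⁴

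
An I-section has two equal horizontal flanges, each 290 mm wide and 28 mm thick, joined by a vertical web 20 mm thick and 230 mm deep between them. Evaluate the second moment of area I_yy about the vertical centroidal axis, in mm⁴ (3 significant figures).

Break the section into simple shapes (no overlaps), measuring from the bottom-left corner of the bounding box.
Bottom flange: 290 × 28, A = 8 120 mm², x = 145 mm, Ī = 56 907 667 mm⁴.
Web: 20 × 230, A = 4 600 mm², x = 145 mm, Ī = 153 333 mm⁴.
Top flange: 290 × 28, A = 8 120 mm², x = 145 mm, Ī = 56 907 667 mm⁴.
By symmetry the centroid is at mid-width, x̄ = 145 mm.
All pieces are centred on the vertical centroidal axis, so I = ΣĪ = 113 968 667 mm⁴.

I_yy ≈ 1.14 × 10⁸ mm⁴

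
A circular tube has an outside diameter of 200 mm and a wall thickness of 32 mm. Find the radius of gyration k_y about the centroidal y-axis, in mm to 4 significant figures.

k_y ≈ 60.46 mm

Decompose the section into non-overlapping parts with the origin at the bottom-left of its bounding rectangle.
Outer circle: ⌀200, A = 31415.9 mm², x = 100 mm, Ī = 78 539 816 mm⁴.
Bore (subtracted): ⌀136, A = 14526.7 mm², x = 100 mm, Ī = 16 792 893 mm⁴.
By symmetry the centroid is at mid-width, x̄ = 100 mm.
All pieces are centred on the centroidal y-axis, so I = ΣĪ (holes subtracted) = 61 746 923 mm⁴.
Radius of gyration: k = √(I/A) = √(61 746 923 / 16889.2) = 60.4649 mm.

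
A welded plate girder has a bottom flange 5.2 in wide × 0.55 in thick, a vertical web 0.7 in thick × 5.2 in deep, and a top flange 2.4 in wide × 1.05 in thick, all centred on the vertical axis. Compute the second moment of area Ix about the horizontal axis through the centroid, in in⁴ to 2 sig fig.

Ix ≈ 57 in⁴

Treat the section as a set of non-overlapping primitives; coordinates are from the bounding-box lower-left.
Bottom plate: 5.2 × 0.55, A = 2.86 in², y = 0.275 in, Ī = 0.0721 in⁴.
Web plate: 0.7 × 5.2, A = 3.64 in², y = 3.15 in, Ī = 8.202 in⁴.
Top plate: 2.4 × 1.05, A = 2.52 in², y = 6.275 in, Ī = 0.2315 in⁴.
Centroid: ȳ = ΣA·y / ΣA = 3.111 in.
Transfer each piece to the horizontal axis through the centroid using Ī + A·d² with d = y − 3.111:
  bottom plate: d = -2.836 in → contributes +23.08 in⁴
  web plate: d = 0.03853 in → contributes +8.208 in⁴
  top plate: d = 3.164 in → contributes +25.45 in⁴
Total I = 56.74 in⁴.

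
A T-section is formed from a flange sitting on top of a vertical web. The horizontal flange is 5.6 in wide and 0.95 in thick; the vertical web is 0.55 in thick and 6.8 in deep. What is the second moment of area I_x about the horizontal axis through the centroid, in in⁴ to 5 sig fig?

Decompose the section into non-overlapping parts with the origin at the bottom-left of its bounding rectangle.
Flange: 5.6 × 0.95, A = 5.32 in², y = 7.275 in, Ī = 0.4001083 in⁴.
Web: 0.55 × 6.8, A = 3.74 in², y = 3.4 in, Ī = 14.41147 in⁴.
Centroid: ȳ = ΣA·y / ΣA = 5.675386 in.
Transfer each piece to the horizontal axis through the centroid using Ī + A·d² with d = y − 5.675386:
  flange: d = 1.599614 in → contributes +14.01273 in⁴
  web: d = -2.275386 in → contributes +33.77488 in⁴
Total I = 47.78761 in⁴.

I_x ≈ 47.788 in⁴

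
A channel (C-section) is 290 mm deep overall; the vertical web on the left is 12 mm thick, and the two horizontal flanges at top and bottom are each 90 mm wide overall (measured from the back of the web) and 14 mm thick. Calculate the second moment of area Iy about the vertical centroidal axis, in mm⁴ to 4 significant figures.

Treat the section as a set of non-overlapping primitives; coordinates are from the bounding-box lower-left.
Web: 12 × 290, A = 3 480 mm², x = 6 mm, Ī = 41 760 mm⁴.
Top flange (beyond web): 78 × 14, A = 1 092 mm², x = 51 mm, Ī = 553 644 mm⁴.
Bottom flange (beyond web): 78 × 14, A = 1 092 mm², x = 51 mm, Ī = 553 644 mm⁴.
Centroid: x̄ = ΣA·x / ΣA = 23.3517 mm.
Transfer each piece to the vertical centroidal axis using Ī + A·d² with d = x − 23.3517:
  web: d = -17.3517 mm → contributes +1 089 523 mm⁴
  top flange (beyond web): d = 27.6483 mm → contributes +1 388 400 mm⁴
  bottom flange (beyond web): d = 27.6483 mm → contributes +1 388 400 mm⁴
Total I = 3 866 323 mm⁴.

Iy ≈ 3.866 × 10⁶ mm⁴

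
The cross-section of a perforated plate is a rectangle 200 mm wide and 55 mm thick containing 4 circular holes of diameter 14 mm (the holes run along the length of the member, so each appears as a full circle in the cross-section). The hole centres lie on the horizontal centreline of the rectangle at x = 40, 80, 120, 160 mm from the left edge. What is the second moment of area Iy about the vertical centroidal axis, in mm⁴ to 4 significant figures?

Iy ≈ 3.543 × 10⁷ mm⁴

Treat the section as a set of non-overlapping primitives; coordinates are from the bounding-box lower-left.
Plate: 200 × 55, A = 11 000 mm², x = 100 mm, Ī = 36 666 667 mm⁴.
Hole 1 (subtracted): ⌀14, A = 153.938 mm², x = 40 mm, Ī = 1885.74 mm⁴.
Hole 2 (subtracted): ⌀14, A = 153.938 mm², x = 80 mm, Ī = 1885.74 mm⁴.
Hole 3 (subtracted): ⌀14, A = 153.938 mm², x = 120 mm, Ī = 1885.74 mm⁴.
Hole 4 (subtracted): ⌀14, A = 153.938 mm², x = 160 mm, Ī = 1885.74 mm⁴.
By symmetry the centroid is at mid-width, x̄ = 100 mm.
Transfer each piece to the vertical centroidal axis using Ī + A·d² with d = x − 100:
  plate: d = 0 mm → contributes +36 666 667 mm⁴
  hole 1: d = -60 mm → contributes −556 063 mm⁴
  hole 2: d = -20 mm → contributes −63 461 mm⁴
  hole 3: d = 20 mm → contributes −63 461 mm⁴
  hole 4: d = 60 mm → contributes −556 063 mm⁴
Total I = 35 427 619 mm⁴.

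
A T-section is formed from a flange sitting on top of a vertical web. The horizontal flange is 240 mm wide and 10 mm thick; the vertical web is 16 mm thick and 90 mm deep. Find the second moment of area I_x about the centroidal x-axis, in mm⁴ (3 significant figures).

Break the section into simple shapes (no overlaps), measuring from the bottom-left corner of the bounding box.
Flange: 240 × 10, A = 2 400 mm², y = 95 mm, Ī = 20 000 mm⁴.
Web: 16 × 90, A = 1 440 mm², y = 45 mm, Ī = 972 000 mm⁴.
Centroid: ȳ = ΣA·y / ΣA = 76.25 mm.
Transfer each piece to the centroidal x-axis using Ī + A·d² with d = y − 76.25:
  flange: d = 18.75 mm → contributes +863 750 mm⁴
  web: d = -31.25 mm → contributes +2 378 250 mm⁴
Total I = 3 242 000 mm⁴.

I_x ≈ 3.24 × 10⁶ mm⁴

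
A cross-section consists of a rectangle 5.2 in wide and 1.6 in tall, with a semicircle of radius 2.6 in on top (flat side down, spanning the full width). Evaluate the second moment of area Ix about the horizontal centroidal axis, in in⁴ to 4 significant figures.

Ix ≈ 23.69 in⁴

Split into non-overlapping primitives; take the origin at the lower-left of the bounding box.
Rectangular body: 5.2 × 1.6, A = 8.32 in², y = 0.8 in, Ī = 1.77493 in⁴.
Semicircular cap: semicircle r = 2.6, A = 10.6186 in², y = 2.70347 in, Ī = 5.01563 in⁴.
Centroid: ȳ = ΣA·y / ΣA = 1.86725 in.
Transfer each piece to the horizontal centroidal axis using Ī + A·d² with d = y − 1.86725:
  rectangular body: d = -1.06725 in → contributes +11.2516 in⁴
  semicircular cap: d = 0.836224 in → contributes +12.4409 in⁴
Total I = 23.6925 in⁴.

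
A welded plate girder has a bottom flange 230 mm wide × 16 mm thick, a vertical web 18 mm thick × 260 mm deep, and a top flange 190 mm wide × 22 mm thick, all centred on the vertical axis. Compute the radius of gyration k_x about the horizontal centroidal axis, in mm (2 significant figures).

k_x ≈ 120 mm

Break the section into simple shapes (no overlaps), measuring from the bottom-left corner of the bounding box.
Bottom plate: 230 × 16, A = 3 680 mm², y = 8 mm, Ī = 78 507 mm⁴.
Web plate: 18 × 260, A = 4 680 mm², y = 146 mm, Ī = 26 364 000 mm⁴.
Top plate: 190 × 22, A = 4 180 mm², y = 287 mm, Ī = 168 593 mm⁴.
Centroid: ȳ = ΣA·y / ΣA = 152.5 mm.
Transfer each piece to the horizontal centroidal axis using Ī + A·d² with d = y − 152.5:
  bottom plate: d = -144.5 mm → contributes +76 920 371 mm⁴
  web plate: d = -6.502 mm → contributes +26 561 876 mm⁴
  top plate: d = 134.5 mm → contributes +75 783 148 mm⁴
Total I = 179 265 395 mm⁴.
Radius of gyration: k = √(I/A) = √(179 265 395 / 12 540) = 119.6 mm.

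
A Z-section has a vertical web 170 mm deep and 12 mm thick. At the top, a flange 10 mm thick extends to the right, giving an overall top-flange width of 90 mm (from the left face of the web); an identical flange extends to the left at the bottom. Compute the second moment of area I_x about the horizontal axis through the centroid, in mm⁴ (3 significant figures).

I_x ≈ 1.49 × 10⁷ mm⁴

Treat the section as a set of non-overlapping primitives; coordinates are from the bounding-box lower-left.
Web: 12 × 170, A = 2 040 mm², y = 85 mm, Ī = 4 913 000 mm⁴.
Top flange (beyond web): 78 × 10, A = 780 mm², y = 165 mm, Ī = 6 500 mm⁴.
Bottom flange (beyond web): 78 × 10, A = 780 mm², y = 5 mm, Ī = 6 500 mm⁴.
Centroid: ȳ = ΣA·y / ΣA = 85 mm.
Transfer each piece to the horizontal axis through the centroid using Ī + A·d² with d = y − 85:
  web: d = 0 mm → contributes +4 913 000 mm⁴
  top flange (beyond web): d = 80 mm → contributes +4 998 500 mm⁴
  bottom flange (beyond web): d = -80 mm → contributes +4 998 500 mm⁴
Total I = 14 910 000 mm⁴.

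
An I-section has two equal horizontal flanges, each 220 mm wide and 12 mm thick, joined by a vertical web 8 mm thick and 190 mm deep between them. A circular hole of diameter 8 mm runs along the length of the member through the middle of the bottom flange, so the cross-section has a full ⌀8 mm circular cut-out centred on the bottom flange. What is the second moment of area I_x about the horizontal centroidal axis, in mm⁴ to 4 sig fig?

Treat the section as a set of non-overlapping primitives; coordinates are from the bounding-box lower-left.
Bottom flange: 220 × 12, A = 2 640 mm², y = 6 mm, Ī = 31 680 mm⁴.
Web: 8 × 190, A = 1 520 mm², y = 107 mm, Ī = 4 572 667 mm⁴.
Top flange: 220 × 12, A = 2 640 mm², y = 208 mm, Ī = 31 680 mm⁴.
Hole (subtracted): ⌀8, A = 50.2655 mm², y = 6 mm, Ī = 201.062 mm⁴.
Centroid: ȳ = ΣA·y / ΣA = 107.752 mm.
Transfer each piece to the horizontal centroidal axis using Ī + A·d² with d = y − 107.752:
  bottom flange: d = -101.752 mm → contributes +27 364 920 mm⁴
  web: d = -0.75215 mm → contributes +4 573 527 mm⁴
  top flange: d = 100.248 mm → contributes +26 562 707 mm⁴
  hole: d = -101.752 mm → contributes −520 625 mm⁴
Total I = 57 980 529 mm⁴.

I_x ≈ 5.798 × 10⁷ mm⁴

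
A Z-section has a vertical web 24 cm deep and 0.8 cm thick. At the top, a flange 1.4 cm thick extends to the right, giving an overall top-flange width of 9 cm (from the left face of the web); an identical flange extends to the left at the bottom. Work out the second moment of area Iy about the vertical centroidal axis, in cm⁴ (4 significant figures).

Treat the section as a set of non-overlapping primitives; coordinates are from the bounding-box lower-left.
Web: 0.8 × 24, A = 19.2 cm², x = 8.6 cm, Ī = 1.024 cm⁴.
Top flange (beyond web): 8.2 × 1.4, A = 11.48 cm², x = 13.1 cm, Ī = 64.3263 cm⁴.
Bottom flange (beyond web): 8.2 × 1.4, A = 11.48 cm², x = 4.1 cm, Ī = 64.3263 cm⁴.
Centroid: x̄ = ΣA·x / ΣA = 8.6 cm.
Transfer each piece to the vertical centroidal axis using Ī + A·d² with d = x − 8.6:
  web: d = 0 cm → contributes +1.024 cm⁴
  top flange (beyond web): d = 4.5 cm → contributes +296.796 cm⁴
  bottom flange (beyond web): d = -4.5 cm → contributes +296.796 cm⁴
Total I = 594.617 cm⁴.

Iy ≈ 594.6 cm⁴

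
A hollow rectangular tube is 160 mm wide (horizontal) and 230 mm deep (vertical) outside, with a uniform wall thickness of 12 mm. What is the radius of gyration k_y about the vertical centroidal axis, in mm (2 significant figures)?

Split into non-overlapping primitives; take the origin at the lower-left of the bounding box.
Outer rectangle: 160 × 230, A = 36 800 mm², x = 80 mm, Ī = 78 506 667 mm⁴.
Inner void (subtracted): 136 × 206, A = 28 016 mm², x = 80 mm, Ī = 43 181 995 mm⁴.
By symmetry the centroid is at mid-width, x̄ = 80 mm.
All pieces are centred on the vertical centroidal axis, so I = ΣĪ (holes subtracted) = 35 324 672 mm⁴.
Radius of gyration: k = √(I/A) = √(35 324 672 / 8 784) = 63.42 mm.

k_y ≈ 63 mm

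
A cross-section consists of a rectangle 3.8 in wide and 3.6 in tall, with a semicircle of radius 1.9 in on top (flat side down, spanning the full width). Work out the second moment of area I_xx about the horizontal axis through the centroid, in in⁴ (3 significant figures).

Treat the section as a set of non-overlapping primitives; coordinates are from the bounding-box lower-left.
Rectangular body: 3.8 × 3.6, A = 13.68 in², y = 1.8 in, Ī = 14.774 in⁴.
Semicircular cap: semicircle r = 1.9, A = 5.6706 in², y = 4.4064 in, Ī = 1.4304 in⁴.
Centroid: ȳ = ΣA·y / ΣA = 2.5638 in.
Transfer each piece to the horizontal axis through the centroid using Ī + A·d² with d = y − 2.5638:
  rectangular body: d = -0.76379 in → contributes +22.755 in⁴
  semicircular cap: d = 1.8426 in → contributes +20.683 in⁴
Total I = 43.438 in⁴.

I_xx ≈ 43.4 in⁴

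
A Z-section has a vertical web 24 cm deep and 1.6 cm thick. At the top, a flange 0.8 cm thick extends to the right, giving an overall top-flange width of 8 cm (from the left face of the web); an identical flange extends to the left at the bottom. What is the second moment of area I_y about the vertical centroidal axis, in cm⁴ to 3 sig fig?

Break the section into simple shapes (no overlaps), measuring from the bottom-left corner of the bounding box.
Web: 1.6 × 24, A = 38.4 cm², x = 7.2 cm, Ī = 8.192 cm⁴.
Top flange (beyond web): 6.4 × 0.8, A = 5.12 cm², x = 11.2 cm, Ī = 17.476 cm⁴.
Bottom flange (beyond web): 6.4 × 0.8, A = 5.12 cm², x = 3.2 cm, Ī = 17.476 cm⁴.
Centroid: x̄ = ΣA·x / ΣA = 7.2 cm.
Transfer each piece to the vertical centroidal axis using Ī + A·d² with d = x − 7.2:
  web: d = 0 cm → contributes +8.192 cm⁴
  top flange (beyond web): d = 4 cm → contributes +99.396 cm⁴
  bottom flange (beyond web): d = -4 cm → contributes +99.396 cm⁴
Total I = 206.98 cm⁴.

I_y ≈ 207 cm⁴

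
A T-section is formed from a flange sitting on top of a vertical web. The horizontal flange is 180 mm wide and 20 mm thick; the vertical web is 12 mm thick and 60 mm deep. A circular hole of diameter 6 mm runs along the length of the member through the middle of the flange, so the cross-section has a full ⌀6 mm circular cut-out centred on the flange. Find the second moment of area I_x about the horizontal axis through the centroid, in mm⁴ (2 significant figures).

I_x ≈ 1.3 × 10⁶ mm⁴

Treat the section as a set of non-overlapping primitives; coordinates are from the bounding-box lower-left.
Flange: 180 × 20, A = 3 600 mm², y = 70 mm, Ī = 120 000 mm⁴.
Web: 12 × 60, A = 720 mm², y = 30 mm, Ī = 216 000 mm⁴.
Hole (subtracted): ⌀6, A = 28.27 mm², y = 70 mm, Ī = 63.62 mm⁴.
Centroid: ȳ = ΣA·y / ΣA = 63.29 mm.
Transfer each piece to the horizontal axis through the centroid using Ī + A·d² with d = y − 63.29:
  flange: d = 6.711 mm → contributes +282 115 mm⁴
  web: d = -33.29 mm → contributes +1 013 893 mm⁴
  hole: d = 6.711 mm → contributes −1 337 mm⁴
Total I = 1 294 671 mm⁴.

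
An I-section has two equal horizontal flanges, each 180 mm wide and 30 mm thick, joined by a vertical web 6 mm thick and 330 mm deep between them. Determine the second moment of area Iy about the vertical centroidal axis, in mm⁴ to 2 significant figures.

Split into non-overlapping primitives; take the origin at the lower-left of the bounding box.
Bottom flange: 180 × 30, A = 5 400 mm², x = 90 mm, Ī = 14 580 000 mm⁴.
Web: 6 × 330, A = 1 980 mm², x = 90 mm, Ī = 5 940 mm⁴.
Top flange: 180 × 30, A = 5 400 mm², x = 90 mm, Ī = 14 580 000 mm⁴.
By symmetry the centroid is at mid-width, x̄ = 90 mm.
All pieces are centred on the vertical centroidal axis, so I = ΣĪ = 29 165 940 mm⁴.

Iy ≈ 2.9 × 10⁷ mm⁴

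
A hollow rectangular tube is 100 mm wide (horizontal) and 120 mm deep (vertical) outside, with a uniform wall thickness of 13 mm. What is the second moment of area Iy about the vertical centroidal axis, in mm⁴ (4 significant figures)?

Treat the section as a set of non-overlapping primitives; coordinates are from the bounding-box lower-left.
Outer rectangle: 100 × 120, A = 12 000 mm², x = 50 mm, Ī = 10 000 000 mm⁴.
Inner void (subtracted): 74 × 94, A = 6 956 mm², x = 50 mm, Ī = 3 174 255 mm⁴.
By symmetry the centroid is at mid-width, x̄ = 50 mm.
All pieces are centred on the vertical centroidal axis, so I = ΣĪ (holes subtracted) = 6 825 745 mm⁴.

Iy ≈ 6.826 × 10⁶ mm⁴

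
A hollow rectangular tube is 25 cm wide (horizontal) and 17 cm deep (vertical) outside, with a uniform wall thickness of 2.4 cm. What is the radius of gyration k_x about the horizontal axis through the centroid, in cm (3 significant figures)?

k_x ≈ 6.34 cm

Decompose the section into non-overlapping parts with the origin at the bottom-left of its bounding rectangle.
Outer rectangle: 25 × 17, A = 425 cm², y = 8.5 cm, Ī = 10 235 cm⁴.
Inner void (subtracted): 20.2 × 12.2, A = 246.44 cm², y = 8.5 cm, Ī = 3056.7 cm⁴.
By symmetry the centroid is at mid-height, ȳ = 8.5 cm.
All pieces are centred on the horizontal axis through the centroid, so I = ΣĪ (holes subtracted) = 7178.7 cm⁴.
Radius of gyration: k = √(I/A) = √(7178.7 / 178.56) = 6.3406 cm.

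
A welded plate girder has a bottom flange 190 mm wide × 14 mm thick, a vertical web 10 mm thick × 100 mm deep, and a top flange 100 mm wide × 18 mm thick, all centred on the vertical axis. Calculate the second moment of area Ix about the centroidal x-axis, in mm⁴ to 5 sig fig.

Decompose the section into non-overlapping parts with the origin at the bottom-left of its bounding rectangle.
Bottom plate: 190 × 14, A = 2 660 mm², y = 7 mm, Ī = 43446.67 mm⁴.
Web plate: 10 × 100, A = 1 000 mm², y = 64 mm, Ī = 833333.3 mm⁴.
Top plate: 100 × 18, A = 1 800 mm², y = 123 mm, Ī = 48 600 mm⁴.
Centroid: ȳ = ΣA·y / ΣA = 55.68132 mm.
Transfer each piece to the centroidal x-axis using Ī + A·d² with d = y − 55.68132:
  bottom plate: d = -48.68132 mm → contributes +6 347 303 mm⁴
  web plate: d = 8.318681 mm → contributes +902533.8 mm⁴
  top plate: d = 67.31868 mm → contributes +8 205 849 mm⁴
Total I = 15 455 685 mm⁴.

Ix ≈ 1.5456 × 10⁷ mm⁴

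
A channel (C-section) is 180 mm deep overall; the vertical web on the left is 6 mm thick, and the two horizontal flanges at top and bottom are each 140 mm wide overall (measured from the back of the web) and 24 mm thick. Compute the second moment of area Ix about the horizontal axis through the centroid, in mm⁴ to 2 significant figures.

Ix ≈ 4.2 × 10⁷ mm⁴

Decompose the section into non-overlapping parts with the origin at the bottom-left of its bounding rectangle.
Web: 6 × 180, A = 1 080 mm², y = 90 mm, Ī = 2 916 000 mm⁴.
Top flange (beyond web): 134 × 24, A = 3 216 mm², y = 168 mm, Ī = 154 368 mm⁴.
Bottom flange (beyond web): 134 × 24, A = 3 216 mm², y = 12 mm, Ī = 154 368 mm⁴.
By symmetry the centroid is at mid-height, ȳ = 90 mm.
Transfer each piece to the horizontal axis through the centroid using Ī + A·d² with d = y − 90:
  web: d = 0 mm → contributes +2 916 000 mm⁴
  top flange (beyond web): d = 78 mm → contributes +19 720 512 mm⁴
  bottom flange (beyond web): d = -78 mm → contributes +19 720 512 mm⁴
Total I = 42 357 024 mm⁴.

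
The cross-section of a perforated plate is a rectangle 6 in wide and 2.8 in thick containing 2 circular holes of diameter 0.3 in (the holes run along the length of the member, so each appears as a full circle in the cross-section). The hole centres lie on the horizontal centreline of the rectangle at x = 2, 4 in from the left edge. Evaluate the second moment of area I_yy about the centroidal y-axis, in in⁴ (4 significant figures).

I_yy ≈ 50.26 in⁴

Break the section into simple shapes (no overlaps), measuring from the bottom-left corner of the bounding box.
Plate: 6 × 2.8, A = 16.8 in², x = 3 in, Ī = 50.4 in⁴.
Hole 1 (subtracted): ⌀0.3, A = 0.0706858 in², x = 2 in, Ī = 0.000397608 in⁴.
Hole 2 (subtracted): ⌀0.3, A = 0.0706858 in², x = 4 in, Ī = 0.000397608 in⁴.
By symmetry the centroid is at mid-width, x̄ = 3 in.
Transfer each piece to the centroidal y-axis using Ī + A·d² with d = x − 3:
  plate: d = 0 in → contributes +50.4 in⁴
  hole 1: d = -1 in → contributes −0.0710834 in⁴
  hole 2: d = 1 in → contributes −0.0710834 in⁴
Total I = 50.2578 in⁴.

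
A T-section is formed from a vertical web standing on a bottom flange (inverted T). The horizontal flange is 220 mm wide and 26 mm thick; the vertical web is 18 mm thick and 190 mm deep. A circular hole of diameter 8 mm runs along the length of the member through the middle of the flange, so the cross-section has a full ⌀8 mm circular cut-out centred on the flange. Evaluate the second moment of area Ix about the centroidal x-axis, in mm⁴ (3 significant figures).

Ix ≈ 3.55 × 10⁷ mm⁴

Break the section into simple shapes (no overlaps), measuring from the bottom-left corner of the bounding box.
Flange: 220 × 26, A = 5 720 mm², y = 13 mm, Ī = 322 227 mm⁴.
Web: 18 × 190, A = 3 420 mm², y = 121 mm, Ī = 10 288 500 mm⁴.
Hole (subtracted): ⌀8, A = 50.265 mm², y = 13 mm, Ī = 201.06 mm⁴.
Centroid: ȳ = ΣA·y / ΣA = 53.635 mm.
Transfer each piece to the centroidal x-axis using Ī + A·d² with d = y − 53.635:
  flange: d = -40.635 mm → contributes +9 767 039 mm⁴
  web: d = 67.365 mm → contributes +25 808 677 mm⁴
  hole: d = -40.635 mm → contributes −83 199 mm⁴
Total I = 35 492 517 mm⁴.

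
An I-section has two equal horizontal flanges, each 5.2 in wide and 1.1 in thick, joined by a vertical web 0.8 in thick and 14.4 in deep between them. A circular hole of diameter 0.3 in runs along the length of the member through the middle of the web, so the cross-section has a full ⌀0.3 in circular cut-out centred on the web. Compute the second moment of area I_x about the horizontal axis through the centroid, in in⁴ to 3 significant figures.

Decompose the section into non-overlapping parts with the origin at the bottom-left of its bounding rectangle.
Bottom flange: 5.2 × 1.1, A = 5.72 in², y = 0.55 in, Ī = 0.57677 in⁴.
Web: 0.8 × 14.4, A = 11.52 in², y = 8.3 in, Ī = 199.07 in⁴.
Top flange: 5.2 × 1.1, A = 5.72 in², y = 16.05 in, Ī = 0.57677 in⁴.
Hole (subtracted): ⌀0.3, A = 0.070686 in², y = 8.3 in, Ī = 0.00039761 in⁴.
By symmetry the centroid is at mid-height, ȳ = 8.3 in.
Transfer each piece to the horizontal axis through the centroid using Ī + A·d² with d = y − 8.3:
  bottom flange: d = -7.75 in → contributes +344.13 in⁴
  web: d = 0 in → contributes +199.07 in⁴
  top flange: d = 7.75 in → contributes +344.13 in⁴
  hole: d = 0 in → contributes −0.00039761 in⁴
Total I = 887.33 in⁴.

I_x ≈ 887 in⁴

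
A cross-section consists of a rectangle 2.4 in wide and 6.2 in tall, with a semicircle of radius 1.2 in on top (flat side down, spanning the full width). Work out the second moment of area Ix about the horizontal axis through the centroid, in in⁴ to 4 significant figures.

Ix ≈ 73.47 in⁴

Decompose the section into non-overlapping parts with the origin at the bottom-left of its bounding rectangle.
Rectangular body: 2.4 × 6.2, A = 14.88 in², y = 3.1 in, Ī = 47.6656 in⁴.
Semicircular cap: semicircle r = 1.2, A = 2.26195 in², y = 6.7093 in, Ī = 0.227592 in⁴.
Centroid: ȳ = ΣA·y / ΣA = 3.57626 in.
Transfer each piece to the horizontal axis through the centroid using Ī + A·d² with d = y − 3.57626:
  rectangular body: d = -0.476261 in → contributes +51.0407 in⁴
  semicircular cap: d = 3.13304 in → contributes +22.4307 in⁴
Total I = 73.4714 in⁴.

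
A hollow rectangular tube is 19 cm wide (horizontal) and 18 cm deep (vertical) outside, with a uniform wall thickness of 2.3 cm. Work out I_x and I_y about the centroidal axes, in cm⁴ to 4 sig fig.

I_x ≈ 6347 cm⁴, I_y ≈ 6954 cm⁴

Treat the section as a set of non-overlapping primitives; coordinates are from the bounding-box lower-left.
Outer rectangle: 19 × 18, A = 342 cm², y = 9 cm, Ī = 9 234 cm⁴.
Inner void (subtracted): 14.4 × 13.4, A = 192.96 cm², y = 9 cm, Ī = 2887.32 cm⁴.
By symmetry the centroid is at mid-height, ȳ = 9 cm.
All pieces are centred on the centroidal x-axis, so I = ΣĪ (holes subtracted) = 6346.68 cm⁴.
Repeating about the centroidal y-axis gives I_y = 6954.15 cm⁴.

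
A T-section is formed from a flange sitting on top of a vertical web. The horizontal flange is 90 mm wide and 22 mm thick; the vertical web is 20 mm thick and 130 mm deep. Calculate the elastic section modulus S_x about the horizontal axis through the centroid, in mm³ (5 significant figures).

S_x ≈ 1.0458 × 10⁵ mm³

Break the section into simple shapes (no overlaps), measuring from the bottom-left corner of the bounding box.
Flange: 90 × 22, A = 1 980 mm², y = 141 mm, Ī = 79 860 mm⁴.
Web: 20 × 130, A = 2 600 mm², y = 65 mm, Ī = 3 661 667 mm⁴.
Centroid: ȳ = ΣA·y / ΣA = 97.8559 mm.
Transfer each piece to the horizontal axis through the centroid using Ī + A·d² with d = y − 97.8559:
  flange: d = 43.1441 mm → contributes +3 765 459 mm⁴
  web: d = -32.8559 mm → contributes +6 468 392 mm⁴
Total I = 10 233 852 mm⁴.
Extreme fibre distance c = 97.8559 mm; S = I/c = 104580.8 mm³.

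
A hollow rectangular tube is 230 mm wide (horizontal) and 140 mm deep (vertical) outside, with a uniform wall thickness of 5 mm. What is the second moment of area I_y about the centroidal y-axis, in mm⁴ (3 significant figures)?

I_y ≈ 2.66 × 10⁷ mm⁴

Decompose the section into non-overlapping parts with the origin at the bottom-left of its bounding rectangle.
Outer rectangle: 230 × 140, A = 32 200 mm², x = 115 mm, Ī = 141 948 333 mm⁴.
Inner void (subtracted): 220 × 130, A = 28 600 mm², x = 115 mm, Ī = 115 353 333 mm⁴.
By symmetry the centroid is at mid-width, x̄ = 115 mm.
All pieces are centred on the centroidal y-axis, so I = ΣĪ (holes subtracted) = 26 595 000 mm⁴.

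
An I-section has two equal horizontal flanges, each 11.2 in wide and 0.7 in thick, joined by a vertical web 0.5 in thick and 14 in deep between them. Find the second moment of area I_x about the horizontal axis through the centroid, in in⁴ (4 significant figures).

I_x ≈ 962.0 in⁴

Treat the section as a set of non-overlapping primitives; coordinates are from the bounding-box lower-left.
Bottom flange: 11.2 × 0.7, A = 7.84 in², y = 0.35 in, Ī = 0.320133 in⁴.
Web: 0.5 × 14, A = 7 in², y = 7.7 in, Ī = 114.333 in⁴.
Top flange: 11.2 × 0.7, A = 7.84 in², y = 15.05 in, Ī = 0.320133 in⁴.
By symmetry the centroid is at mid-height, ȳ = 7.7 in.
Transfer each piece to the horizontal axis through the centroid using Ī + A·d² with d = y − 7.7:
  bottom flange: d = -7.35 in → contributes +423.857 in⁴
  web: d = 0 in → contributes +114.333 in⁴
  top flange: d = 7.35 in → contributes +423.857 in⁴
Total I = 962.046 in⁴.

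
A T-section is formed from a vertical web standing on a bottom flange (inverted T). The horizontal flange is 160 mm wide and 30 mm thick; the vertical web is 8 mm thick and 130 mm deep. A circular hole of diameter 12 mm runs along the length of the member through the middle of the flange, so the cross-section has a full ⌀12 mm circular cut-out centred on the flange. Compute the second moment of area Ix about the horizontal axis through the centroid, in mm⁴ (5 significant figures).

Ix ≈ 7.2709 × 10⁶ mm⁴

Decompose the section into non-overlapping parts with the origin at the bottom-left of its bounding rectangle.
Flange: 160 × 30, A = 4 800 mm², y = 15 mm, Ī = 360 000 mm⁴.
Web: 8 × 130, A = 1 040 mm², y = 95 mm, Ī = 1 464 667 mm⁴.
Hole (subtracted): ⌀12, A = 113.0973 mm², y = 15 mm, Ī = 1017.876 mm⁴.
Centroid: ȳ = ΣA·y / ΣA = 29.52792 mm.
Transfer each piece to the horizontal axis through the centroid using Ī + A·d² with d = y − 29.52792:
  flange: d = -14.52792 mm → contributes +1 373 091 mm⁴
  web: d = 65.47208 mm → contributes +5 922 723 mm⁴
  hole: d = -14.52792 mm → contributes −24888.26 mm⁴
Total I = 7 270 926 mm⁴.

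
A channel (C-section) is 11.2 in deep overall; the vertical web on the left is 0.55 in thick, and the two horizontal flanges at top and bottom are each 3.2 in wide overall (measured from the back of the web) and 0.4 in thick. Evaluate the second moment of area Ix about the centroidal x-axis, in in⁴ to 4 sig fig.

Ix ≈ 126.2 in⁴

Decompose the section into non-overlapping parts with the origin at the bottom-left of its bounding rectangle.
Web: 0.55 × 11.2, A = 6.16 in², y = 5.6 in, Ī = 64.3925 in⁴.
Top flange (beyond web): 2.65 × 0.4, A = 1.06 in², y = 11 in, Ī = 0.0141333 in⁴.
Bottom flange (beyond web): 2.65 × 0.4, A = 1.06 in², y = 0.2 in, Ī = 0.0141333 in⁴.
By symmetry the centroid is at mid-height, ȳ = 5.6 in.
Transfer each piece to the centroidal x-axis using Ī + A·d² with d = y − 5.6:
  web: d = 0 in → contributes +64.3925 in⁴
  top flange (beyond web): d = 5.4 in → contributes +30.9237 in⁴
  bottom flange (beyond web): d = -5.4 in → contributes +30.9237 in⁴
Total I = 126.24 in⁴.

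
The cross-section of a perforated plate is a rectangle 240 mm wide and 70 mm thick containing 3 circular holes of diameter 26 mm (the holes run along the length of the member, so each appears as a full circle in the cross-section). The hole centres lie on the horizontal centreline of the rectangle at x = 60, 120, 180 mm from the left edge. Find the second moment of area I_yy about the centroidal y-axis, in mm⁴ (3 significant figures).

I_yy ≈ 7.68 × 10⁷ mm⁴

Treat the section as a set of non-overlapping primitives; coordinates are from the bounding-box lower-left.
Plate: 240 × 70, A = 16 800 mm², x = 120 mm, Ī = 80 640 000 mm⁴.
Hole 1 (subtracted): ⌀26, A = 530.93 mm², x = 60 mm, Ī = 22 432 mm⁴.
Hole 2 (subtracted): ⌀26, A = 530.93 mm², x = 120 mm, Ī = 22 432 mm⁴.
Hole 3 (subtracted): ⌀26, A = 530.93 mm², x = 180 mm, Ī = 22 432 mm⁴.
By symmetry the centroid is at mid-width, x̄ = 120 mm.
Transfer each piece to the centroidal y-axis using Ī + A·d² with d = x − 120:
  plate: d = 0 mm → contributes +80 640 000 mm⁴
  hole 1: d = -60 mm → contributes −1 933 777 mm⁴
  hole 2: d = 0 mm → contributes −22 432 mm⁴
  hole 3: d = 60 mm → contributes −1 933 777 mm⁴
Total I = 76 750 015 mm⁴.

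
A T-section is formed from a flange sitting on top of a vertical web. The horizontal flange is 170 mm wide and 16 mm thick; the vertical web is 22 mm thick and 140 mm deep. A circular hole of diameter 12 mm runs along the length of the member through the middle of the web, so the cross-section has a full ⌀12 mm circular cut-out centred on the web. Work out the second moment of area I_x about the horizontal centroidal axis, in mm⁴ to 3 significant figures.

Split into non-overlapping primitives; take the origin at the lower-left of the bounding box.
Flange: 170 × 16, A = 2 720 mm², y = 148 mm, Ī = 58 027 mm⁴.
Web: 22 × 140, A = 3 080 mm², y = 70 mm, Ī = 5 030 667 mm⁴.
Hole (subtracted): ⌀12, A = 113.1 mm², y = 70 mm, Ī = 1017.9 mm⁴.
Centroid: ȳ = ΣA·y / ΣA = 107.31 mm.
Transfer each piece to the horizontal centroidal axis using Ī + A·d² with d = y − 107.31:
  flange: d = 40.693 mm → contributes +4 562 179 mm⁴
  web: d = -37.307 mm → contributes +9 317 397 mm⁴
  hole: d = -37.307 mm → contributes −158 426 mm⁴
Total I = 13 721 150 mm⁴.

I_x ≈ 1.37 × 10⁷ mm⁴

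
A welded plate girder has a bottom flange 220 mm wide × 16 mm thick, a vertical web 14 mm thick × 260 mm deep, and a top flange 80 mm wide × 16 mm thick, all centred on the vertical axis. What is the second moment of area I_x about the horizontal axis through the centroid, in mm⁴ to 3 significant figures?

I_x ≈ 1.01 × 10⁸ mm⁴

Treat the section as a set of non-overlapping primitives; coordinates are from the bounding-box lower-left.
Bottom plate: 220 × 16, A = 3 520 mm², y = 8 mm, Ī = 75 093 mm⁴.
Web plate: 14 × 260, A = 3 640 mm², y = 146 mm, Ī = 20 505 333 mm⁴.
Top plate: 80 × 16, A = 1 280 mm², y = 284 mm, Ī = 27 307 mm⁴.
Centroid: ȳ = ΣA·y / ΣA = 109.37 mm.
Transfer each piece to the horizontal axis through the centroid using Ī + A·d² with d = y − 109.37:
  bottom plate: d = -101.37 mm → contributes +36 249 326 mm⁴
  web plate: d = 36.626 mm → contributes +25 388 153 mm⁴
  top plate: d = 174.63 mm → contributes +39 059 752 mm⁴
Total I = 100 697 230 mm⁴.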